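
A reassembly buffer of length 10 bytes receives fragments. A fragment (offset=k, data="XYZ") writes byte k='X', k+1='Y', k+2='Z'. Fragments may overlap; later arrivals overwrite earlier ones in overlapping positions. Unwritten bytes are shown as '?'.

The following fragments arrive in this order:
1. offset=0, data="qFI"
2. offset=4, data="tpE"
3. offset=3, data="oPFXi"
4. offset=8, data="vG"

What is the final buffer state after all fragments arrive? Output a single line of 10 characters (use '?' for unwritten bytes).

Answer: qFIoPFXivG

Derivation:
Fragment 1: offset=0 data="qFI" -> buffer=qFI???????
Fragment 2: offset=4 data="tpE" -> buffer=qFI?tpE???
Fragment 3: offset=3 data="oPFXi" -> buffer=qFIoPFXi??
Fragment 4: offset=8 data="vG" -> buffer=qFIoPFXivG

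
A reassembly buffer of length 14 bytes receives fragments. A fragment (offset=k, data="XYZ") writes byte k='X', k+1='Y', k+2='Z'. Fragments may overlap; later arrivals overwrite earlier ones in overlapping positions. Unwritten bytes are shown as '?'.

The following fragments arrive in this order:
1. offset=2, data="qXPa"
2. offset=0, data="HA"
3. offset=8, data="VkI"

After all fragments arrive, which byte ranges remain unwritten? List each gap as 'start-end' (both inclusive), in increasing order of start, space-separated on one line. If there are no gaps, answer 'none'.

Answer: 6-7 11-13

Derivation:
Fragment 1: offset=2 len=4
Fragment 2: offset=0 len=2
Fragment 3: offset=8 len=3
Gaps: 6-7 11-13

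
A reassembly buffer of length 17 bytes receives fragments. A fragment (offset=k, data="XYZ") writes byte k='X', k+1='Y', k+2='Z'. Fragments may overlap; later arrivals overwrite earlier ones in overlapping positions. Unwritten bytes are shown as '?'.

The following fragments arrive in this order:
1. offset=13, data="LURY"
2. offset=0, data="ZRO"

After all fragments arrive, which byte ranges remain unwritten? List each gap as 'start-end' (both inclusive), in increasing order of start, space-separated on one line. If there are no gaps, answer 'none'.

Answer: 3-12

Derivation:
Fragment 1: offset=13 len=4
Fragment 2: offset=0 len=3
Gaps: 3-12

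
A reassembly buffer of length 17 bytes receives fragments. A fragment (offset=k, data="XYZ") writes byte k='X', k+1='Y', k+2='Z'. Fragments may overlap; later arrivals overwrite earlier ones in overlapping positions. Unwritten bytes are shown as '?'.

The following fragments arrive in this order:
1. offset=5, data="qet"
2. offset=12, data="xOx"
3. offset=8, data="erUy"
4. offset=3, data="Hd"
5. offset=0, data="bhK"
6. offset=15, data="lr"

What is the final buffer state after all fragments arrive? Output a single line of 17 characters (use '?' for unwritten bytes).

Fragment 1: offset=5 data="qet" -> buffer=?????qet?????????
Fragment 2: offset=12 data="xOx" -> buffer=?????qet????xOx??
Fragment 3: offset=8 data="erUy" -> buffer=?????qeterUyxOx??
Fragment 4: offset=3 data="Hd" -> buffer=???HdqeterUyxOx??
Fragment 5: offset=0 data="bhK" -> buffer=bhKHdqeterUyxOx??
Fragment 6: offset=15 data="lr" -> buffer=bhKHdqeterUyxOxlr

Answer: bhKHdqeterUyxOxlr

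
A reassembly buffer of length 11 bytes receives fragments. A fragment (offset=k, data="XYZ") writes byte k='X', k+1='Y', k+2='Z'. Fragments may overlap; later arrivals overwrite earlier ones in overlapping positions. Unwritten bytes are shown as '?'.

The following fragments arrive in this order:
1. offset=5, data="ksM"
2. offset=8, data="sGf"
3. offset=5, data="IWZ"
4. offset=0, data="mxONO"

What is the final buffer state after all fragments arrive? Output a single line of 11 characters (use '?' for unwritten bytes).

Fragment 1: offset=5 data="ksM" -> buffer=?????ksM???
Fragment 2: offset=8 data="sGf" -> buffer=?????ksMsGf
Fragment 3: offset=5 data="IWZ" -> buffer=?????IWZsGf
Fragment 4: offset=0 data="mxONO" -> buffer=mxONOIWZsGf

Answer: mxONOIWZsGf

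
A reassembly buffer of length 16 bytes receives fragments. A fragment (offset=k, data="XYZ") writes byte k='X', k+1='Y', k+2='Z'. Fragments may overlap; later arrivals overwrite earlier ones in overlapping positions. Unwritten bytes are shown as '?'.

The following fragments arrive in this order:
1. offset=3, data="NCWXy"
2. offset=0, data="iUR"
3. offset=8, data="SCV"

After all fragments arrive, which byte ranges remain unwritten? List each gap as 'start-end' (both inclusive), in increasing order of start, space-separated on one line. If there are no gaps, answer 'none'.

Answer: 11-15

Derivation:
Fragment 1: offset=3 len=5
Fragment 2: offset=0 len=3
Fragment 3: offset=8 len=3
Gaps: 11-15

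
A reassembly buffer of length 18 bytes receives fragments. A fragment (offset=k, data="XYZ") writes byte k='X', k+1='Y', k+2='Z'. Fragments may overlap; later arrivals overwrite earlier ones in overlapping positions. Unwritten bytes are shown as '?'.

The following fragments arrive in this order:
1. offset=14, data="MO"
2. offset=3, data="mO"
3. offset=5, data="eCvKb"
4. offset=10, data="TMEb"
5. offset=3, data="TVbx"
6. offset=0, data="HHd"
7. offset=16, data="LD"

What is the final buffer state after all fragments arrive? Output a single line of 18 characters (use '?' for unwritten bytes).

Answer: HHdTVbxvKbTMEbMOLD

Derivation:
Fragment 1: offset=14 data="MO" -> buffer=??????????????MO??
Fragment 2: offset=3 data="mO" -> buffer=???mO?????????MO??
Fragment 3: offset=5 data="eCvKb" -> buffer=???mOeCvKb????MO??
Fragment 4: offset=10 data="TMEb" -> buffer=???mOeCvKbTMEbMO??
Fragment 5: offset=3 data="TVbx" -> buffer=???TVbxvKbTMEbMO??
Fragment 6: offset=0 data="HHd" -> buffer=HHdTVbxvKbTMEbMO??
Fragment 7: offset=16 data="LD" -> buffer=HHdTVbxvKbTMEbMOLD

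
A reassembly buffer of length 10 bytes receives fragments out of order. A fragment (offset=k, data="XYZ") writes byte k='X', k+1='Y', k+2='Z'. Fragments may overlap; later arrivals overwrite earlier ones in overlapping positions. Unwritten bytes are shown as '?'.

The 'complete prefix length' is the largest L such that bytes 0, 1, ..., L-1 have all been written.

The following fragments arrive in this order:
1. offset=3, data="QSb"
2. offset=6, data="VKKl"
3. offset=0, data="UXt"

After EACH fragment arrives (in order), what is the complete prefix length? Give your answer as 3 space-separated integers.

Fragment 1: offset=3 data="QSb" -> buffer=???QSb???? -> prefix_len=0
Fragment 2: offset=6 data="VKKl" -> buffer=???QSbVKKl -> prefix_len=0
Fragment 3: offset=0 data="UXt" -> buffer=UXtQSbVKKl -> prefix_len=10

Answer: 0 0 10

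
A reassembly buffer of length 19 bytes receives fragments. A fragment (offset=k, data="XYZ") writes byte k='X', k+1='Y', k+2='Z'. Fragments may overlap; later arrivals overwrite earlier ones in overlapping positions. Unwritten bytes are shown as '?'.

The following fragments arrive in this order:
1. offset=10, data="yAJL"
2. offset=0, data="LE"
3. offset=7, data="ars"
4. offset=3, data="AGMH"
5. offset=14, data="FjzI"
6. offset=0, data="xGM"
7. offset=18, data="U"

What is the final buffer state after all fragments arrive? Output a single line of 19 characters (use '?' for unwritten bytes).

Fragment 1: offset=10 data="yAJL" -> buffer=??????????yAJL?????
Fragment 2: offset=0 data="LE" -> buffer=LE????????yAJL?????
Fragment 3: offset=7 data="ars" -> buffer=LE?????arsyAJL?????
Fragment 4: offset=3 data="AGMH" -> buffer=LE?AGMHarsyAJL?????
Fragment 5: offset=14 data="FjzI" -> buffer=LE?AGMHarsyAJLFjzI?
Fragment 6: offset=0 data="xGM" -> buffer=xGMAGMHarsyAJLFjzI?
Fragment 7: offset=18 data="U" -> buffer=xGMAGMHarsyAJLFjzIU

Answer: xGMAGMHarsyAJLFjzIU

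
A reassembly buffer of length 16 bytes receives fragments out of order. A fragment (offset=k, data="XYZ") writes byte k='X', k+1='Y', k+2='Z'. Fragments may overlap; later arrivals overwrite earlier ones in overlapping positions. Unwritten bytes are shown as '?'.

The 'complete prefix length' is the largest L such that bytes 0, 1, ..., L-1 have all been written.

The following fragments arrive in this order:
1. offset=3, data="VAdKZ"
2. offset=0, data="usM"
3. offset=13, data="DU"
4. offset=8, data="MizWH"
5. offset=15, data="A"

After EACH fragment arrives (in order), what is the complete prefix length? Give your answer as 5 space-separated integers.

Answer: 0 8 8 15 16

Derivation:
Fragment 1: offset=3 data="VAdKZ" -> buffer=???VAdKZ???????? -> prefix_len=0
Fragment 2: offset=0 data="usM" -> buffer=usMVAdKZ???????? -> prefix_len=8
Fragment 3: offset=13 data="DU" -> buffer=usMVAdKZ?????DU? -> prefix_len=8
Fragment 4: offset=8 data="MizWH" -> buffer=usMVAdKZMizWHDU? -> prefix_len=15
Fragment 5: offset=15 data="A" -> buffer=usMVAdKZMizWHDUA -> prefix_len=16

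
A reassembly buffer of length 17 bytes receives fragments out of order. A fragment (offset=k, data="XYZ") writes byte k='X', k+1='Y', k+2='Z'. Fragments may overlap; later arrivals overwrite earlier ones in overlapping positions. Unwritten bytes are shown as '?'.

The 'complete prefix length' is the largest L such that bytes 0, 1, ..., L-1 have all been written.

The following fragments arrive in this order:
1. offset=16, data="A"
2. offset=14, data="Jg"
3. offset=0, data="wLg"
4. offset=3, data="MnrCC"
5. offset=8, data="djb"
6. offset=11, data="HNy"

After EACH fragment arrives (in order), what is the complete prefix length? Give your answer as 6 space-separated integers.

Fragment 1: offset=16 data="A" -> buffer=????????????????A -> prefix_len=0
Fragment 2: offset=14 data="Jg" -> buffer=??????????????JgA -> prefix_len=0
Fragment 3: offset=0 data="wLg" -> buffer=wLg???????????JgA -> prefix_len=3
Fragment 4: offset=3 data="MnrCC" -> buffer=wLgMnrCC??????JgA -> prefix_len=8
Fragment 5: offset=8 data="djb" -> buffer=wLgMnrCCdjb???JgA -> prefix_len=11
Fragment 6: offset=11 data="HNy" -> buffer=wLgMnrCCdjbHNyJgA -> prefix_len=17

Answer: 0 0 3 8 11 17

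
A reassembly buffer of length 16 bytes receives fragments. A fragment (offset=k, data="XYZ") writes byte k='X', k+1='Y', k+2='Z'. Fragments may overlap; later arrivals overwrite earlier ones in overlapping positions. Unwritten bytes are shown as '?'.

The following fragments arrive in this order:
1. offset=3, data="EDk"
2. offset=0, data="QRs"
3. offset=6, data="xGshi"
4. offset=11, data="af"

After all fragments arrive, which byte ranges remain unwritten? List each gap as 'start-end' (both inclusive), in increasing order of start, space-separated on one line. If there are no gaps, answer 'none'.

Fragment 1: offset=3 len=3
Fragment 2: offset=0 len=3
Fragment 3: offset=6 len=5
Fragment 4: offset=11 len=2
Gaps: 13-15

Answer: 13-15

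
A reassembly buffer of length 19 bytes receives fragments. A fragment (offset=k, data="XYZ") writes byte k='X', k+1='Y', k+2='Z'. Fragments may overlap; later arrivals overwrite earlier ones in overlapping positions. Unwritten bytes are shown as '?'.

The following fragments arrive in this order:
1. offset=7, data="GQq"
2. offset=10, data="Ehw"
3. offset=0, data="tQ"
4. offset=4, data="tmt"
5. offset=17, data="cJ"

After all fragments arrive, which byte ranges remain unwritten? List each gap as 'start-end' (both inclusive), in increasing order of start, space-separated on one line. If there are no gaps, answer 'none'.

Fragment 1: offset=7 len=3
Fragment 2: offset=10 len=3
Fragment 3: offset=0 len=2
Fragment 4: offset=4 len=3
Fragment 5: offset=17 len=2
Gaps: 2-3 13-16

Answer: 2-3 13-16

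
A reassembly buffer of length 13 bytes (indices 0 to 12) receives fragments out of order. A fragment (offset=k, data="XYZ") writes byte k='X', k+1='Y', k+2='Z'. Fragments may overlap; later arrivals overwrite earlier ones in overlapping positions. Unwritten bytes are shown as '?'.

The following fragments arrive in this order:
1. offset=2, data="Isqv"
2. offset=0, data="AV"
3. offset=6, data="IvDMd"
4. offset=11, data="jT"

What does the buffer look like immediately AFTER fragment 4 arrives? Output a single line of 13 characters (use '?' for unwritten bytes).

Answer: AVIsqvIvDMdjT

Derivation:
Fragment 1: offset=2 data="Isqv" -> buffer=??Isqv???????
Fragment 2: offset=0 data="AV" -> buffer=AVIsqv???????
Fragment 3: offset=6 data="IvDMd" -> buffer=AVIsqvIvDMd??
Fragment 4: offset=11 data="jT" -> buffer=AVIsqvIvDMdjT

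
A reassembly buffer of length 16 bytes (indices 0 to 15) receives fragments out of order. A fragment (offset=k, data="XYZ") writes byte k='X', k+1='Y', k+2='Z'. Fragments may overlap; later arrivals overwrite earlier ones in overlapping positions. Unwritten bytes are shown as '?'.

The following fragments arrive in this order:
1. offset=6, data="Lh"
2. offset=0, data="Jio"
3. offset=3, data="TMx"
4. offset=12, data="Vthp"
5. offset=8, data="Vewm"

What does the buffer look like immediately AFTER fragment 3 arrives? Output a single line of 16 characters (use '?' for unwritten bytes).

Fragment 1: offset=6 data="Lh" -> buffer=??????Lh????????
Fragment 2: offset=0 data="Jio" -> buffer=Jio???Lh????????
Fragment 3: offset=3 data="TMx" -> buffer=JioTMxLh????????

Answer: JioTMxLh????????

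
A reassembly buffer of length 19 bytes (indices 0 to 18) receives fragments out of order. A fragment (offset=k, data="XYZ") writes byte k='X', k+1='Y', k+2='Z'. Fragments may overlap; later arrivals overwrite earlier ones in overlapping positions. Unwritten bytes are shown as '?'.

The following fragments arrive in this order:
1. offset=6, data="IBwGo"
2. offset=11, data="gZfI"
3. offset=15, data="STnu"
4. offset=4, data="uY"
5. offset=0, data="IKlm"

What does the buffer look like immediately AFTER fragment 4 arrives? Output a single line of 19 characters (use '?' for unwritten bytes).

Answer: ????uYIBwGogZfISTnu

Derivation:
Fragment 1: offset=6 data="IBwGo" -> buffer=??????IBwGo????????
Fragment 2: offset=11 data="gZfI" -> buffer=??????IBwGogZfI????
Fragment 3: offset=15 data="STnu" -> buffer=??????IBwGogZfISTnu
Fragment 4: offset=4 data="uY" -> buffer=????uYIBwGogZfISTnu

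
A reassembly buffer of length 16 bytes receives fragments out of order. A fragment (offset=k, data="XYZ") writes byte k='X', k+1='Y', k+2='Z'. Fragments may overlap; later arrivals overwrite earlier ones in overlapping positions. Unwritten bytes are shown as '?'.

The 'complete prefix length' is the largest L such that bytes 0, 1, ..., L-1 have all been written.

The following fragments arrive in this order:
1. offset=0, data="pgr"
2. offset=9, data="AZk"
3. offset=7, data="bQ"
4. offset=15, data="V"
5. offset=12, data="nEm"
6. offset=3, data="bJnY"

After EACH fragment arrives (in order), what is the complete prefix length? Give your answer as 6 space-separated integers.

Answer: 3 3 3 3 3 16

Derivation:
Fragment 1: offset=0 data="pgr" -> buffer=pgr????????????? -> prefix_len=3
Fragment 2: offset=9 data="AZk" -> buffer=pgr??????AZk???? -> prefix_len=3
Fragment 3: offset=7 data="bQ" -> buffer=pgr????bQAZk???? -> prefix_len=3
Fragment 4: offset=15 data="V" -> buffer=pgr????bQAZk???V -> prefix_len=3
Fragment 5: offset=12 data="nEm" -> buffer=pgr????bQAZknEmV -> prefix_len=3
Fragment 6: offset=3 data="bJnY" -> buffer=pgrbJnYbQAZknEmV -> prefix_len=16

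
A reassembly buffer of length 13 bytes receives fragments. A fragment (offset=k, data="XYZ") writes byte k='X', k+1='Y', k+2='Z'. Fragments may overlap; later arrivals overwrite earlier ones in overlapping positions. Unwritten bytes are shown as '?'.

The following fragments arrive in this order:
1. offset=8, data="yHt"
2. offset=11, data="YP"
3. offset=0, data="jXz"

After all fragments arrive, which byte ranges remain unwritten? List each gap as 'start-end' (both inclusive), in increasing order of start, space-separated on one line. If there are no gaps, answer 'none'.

Answer: 3-7

Derivation:
Fragment 1: offset=8 len=3
Fragment 2: offset=11 len=2
Fragment 3: offset=0 len=3
Gaps: 3-7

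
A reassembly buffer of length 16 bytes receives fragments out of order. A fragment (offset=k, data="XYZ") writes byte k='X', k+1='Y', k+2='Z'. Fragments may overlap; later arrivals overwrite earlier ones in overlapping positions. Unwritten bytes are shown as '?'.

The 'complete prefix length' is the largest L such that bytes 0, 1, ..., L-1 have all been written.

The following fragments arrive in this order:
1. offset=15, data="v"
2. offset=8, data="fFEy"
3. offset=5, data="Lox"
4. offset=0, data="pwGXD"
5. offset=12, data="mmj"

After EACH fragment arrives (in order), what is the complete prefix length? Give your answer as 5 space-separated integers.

Fragment 1: offset=15 data="v" -> buffer=???????????????v -> prefix_len=0
Fragment 2: offset=8 data="fFEy" -> buffer=????????fFEy???v -> prefix_len=0
Fragment 3: offset=5 data="Lox" -> buffer=?????LoxfFEy???v -> prefix_len=0
Fragment 4: offset=0 data="pwGXD" -> buffer=pwGXDLoxfFEy???v -> prefix_len=12
Fragment 5: offset=12 data="mmj" -> buffer=pwGXDLoxfFEymmjv -> prefix_len=16

Answer: 0 0 0 12 16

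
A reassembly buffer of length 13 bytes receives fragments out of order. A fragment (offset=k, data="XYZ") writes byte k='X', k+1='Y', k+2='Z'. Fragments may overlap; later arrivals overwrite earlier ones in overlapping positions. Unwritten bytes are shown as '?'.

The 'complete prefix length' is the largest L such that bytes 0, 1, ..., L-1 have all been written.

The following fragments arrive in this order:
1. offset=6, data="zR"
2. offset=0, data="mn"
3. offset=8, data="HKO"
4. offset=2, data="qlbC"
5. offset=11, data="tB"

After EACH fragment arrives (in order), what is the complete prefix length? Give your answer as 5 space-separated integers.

Fragment 1: offset=6 data="zR" -> buffer=??????zR????? -> prefix_len=0
Fragment 2: offset=0 data="mn" -> buffer=mn????zR????? -> prefix_len=2
Fragment 3: offset=8 data="HKO" -> buffer=mn????zRHKO?? -> prefix_len=2
Fragment 4: offset=2 data="qlbC" -> buffer=mnqlbCzRHKO?? -> prefix_len=11
Fragment 5: offset=11 data="tB" -> buffer=mnqlbCzRHKOtB -> prefix_len=13

Answer: 0 2 2 11 13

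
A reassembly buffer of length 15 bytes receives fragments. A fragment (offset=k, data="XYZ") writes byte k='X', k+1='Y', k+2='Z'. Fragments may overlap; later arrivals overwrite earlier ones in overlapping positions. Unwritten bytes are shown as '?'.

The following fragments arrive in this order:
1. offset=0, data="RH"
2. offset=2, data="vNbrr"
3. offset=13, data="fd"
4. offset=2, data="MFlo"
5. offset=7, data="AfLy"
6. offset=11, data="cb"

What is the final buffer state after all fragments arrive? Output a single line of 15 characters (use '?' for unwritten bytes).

Fragment 1: offset=0 data="RH" -> buffer=RH?????????????
Fragment 2: offset=2 data="vNbrr" -> buffer=RHvNbrr????????
Fragment 3: offset=13 data="fd" -> buffer=RHvNbrr??????fd
Fragment 4: offset=2 data="MFlo" -> buffer=RHMFlor??????fd
Fragment 5: offset=7 data="AfLy" -> buffer=RHMFlorAfLy??fd
Fragment 6: offset=11 data="cb" -> buffer=RHMFlorAfLycbfd

Answer: RHMFlorAfLycbfd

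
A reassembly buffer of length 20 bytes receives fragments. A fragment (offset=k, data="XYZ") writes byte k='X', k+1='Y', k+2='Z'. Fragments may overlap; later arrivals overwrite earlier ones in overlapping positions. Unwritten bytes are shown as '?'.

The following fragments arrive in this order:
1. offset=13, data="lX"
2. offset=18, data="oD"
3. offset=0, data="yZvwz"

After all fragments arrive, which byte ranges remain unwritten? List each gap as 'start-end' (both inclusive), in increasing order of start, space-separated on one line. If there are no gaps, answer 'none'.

Fragment 1: offset=13 len=2
Fragment 2: offset=18 len=2
Fragment 3: offset=0 len=5
Gaps: 5-12 15-17

Answer: 5-12 15-17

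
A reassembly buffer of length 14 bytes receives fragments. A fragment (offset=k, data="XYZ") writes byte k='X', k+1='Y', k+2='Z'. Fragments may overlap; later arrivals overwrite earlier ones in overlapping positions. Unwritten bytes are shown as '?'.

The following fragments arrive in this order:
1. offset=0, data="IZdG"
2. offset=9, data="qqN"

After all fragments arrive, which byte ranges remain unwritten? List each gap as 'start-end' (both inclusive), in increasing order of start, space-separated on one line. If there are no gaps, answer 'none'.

Answer: 4-8 12-13

Derivation:
Fragment 1: offset=0 len=4
Fragment 2: offset=9 len=3
Gaps: 4-8 12-13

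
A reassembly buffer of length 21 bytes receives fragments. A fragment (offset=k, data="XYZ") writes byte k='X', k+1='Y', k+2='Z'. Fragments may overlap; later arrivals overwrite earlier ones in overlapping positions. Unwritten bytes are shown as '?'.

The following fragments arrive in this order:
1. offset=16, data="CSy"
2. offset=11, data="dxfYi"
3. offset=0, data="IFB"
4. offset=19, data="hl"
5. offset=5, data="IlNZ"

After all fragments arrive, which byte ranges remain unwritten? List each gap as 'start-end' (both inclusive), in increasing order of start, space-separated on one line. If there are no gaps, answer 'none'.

Fragment 1: offset=16 len=3
Fragment 2: offset=11 len=5
Fragment 3: offset=0 len=3
Fragment 4: offset=19 len=2
Fragment 5: offset=5 len=4
Gaps: 3-4 9-10

Answer: 3-4 9-10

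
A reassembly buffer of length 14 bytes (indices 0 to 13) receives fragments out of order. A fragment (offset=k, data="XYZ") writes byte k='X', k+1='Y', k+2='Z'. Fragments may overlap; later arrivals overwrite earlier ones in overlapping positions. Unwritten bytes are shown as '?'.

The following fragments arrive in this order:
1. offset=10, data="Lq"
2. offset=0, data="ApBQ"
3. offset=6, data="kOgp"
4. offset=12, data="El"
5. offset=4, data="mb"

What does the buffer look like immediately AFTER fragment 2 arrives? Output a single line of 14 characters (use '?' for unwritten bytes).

Fragment 1: offset=10 data="Lq" -> buffer=??????????Lq??
Fragment 2: offset=0 data="ApBQ" -> buffer=ApBQ??????Lq??

Answer: ApBQ??????Lq??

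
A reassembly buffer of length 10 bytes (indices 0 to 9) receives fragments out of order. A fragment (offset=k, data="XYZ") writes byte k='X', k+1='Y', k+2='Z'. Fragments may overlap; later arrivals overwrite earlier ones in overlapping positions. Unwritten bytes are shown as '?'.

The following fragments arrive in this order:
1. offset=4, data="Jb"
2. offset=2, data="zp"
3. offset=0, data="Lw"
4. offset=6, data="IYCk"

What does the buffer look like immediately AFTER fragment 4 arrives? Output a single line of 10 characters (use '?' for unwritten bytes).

Fragment 1: offset=4 data="Jb" -> buffer=????Jb????
Fragment 2: offset=2 data="zp" -> buffer=??zpJb????
Fragment 3: offset=0 data="Lw" -> buffer=LwzpJb????
Fragment 4: offset=6 data="IYCk" -> buffer=LwzpJbIYCk

Answer: LwzpJbIYCk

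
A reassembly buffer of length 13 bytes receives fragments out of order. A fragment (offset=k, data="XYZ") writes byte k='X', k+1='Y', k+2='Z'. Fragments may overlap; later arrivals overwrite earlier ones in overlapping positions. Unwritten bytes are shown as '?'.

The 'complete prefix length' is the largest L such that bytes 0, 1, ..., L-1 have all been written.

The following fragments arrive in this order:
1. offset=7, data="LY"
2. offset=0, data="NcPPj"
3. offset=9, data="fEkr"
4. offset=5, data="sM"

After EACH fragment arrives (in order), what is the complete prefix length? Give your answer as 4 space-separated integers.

Fragment 1: offset=7 data="LY" -> buffer=???????LY???? -> prefix_len=0
Fragment 2: offset=0 data="NcPPj" -> buffer=NcPPj??LY???? -> prefix_len=5
Fragment 3: offset=9 data="fEkr" -> buffer=NcPPj??LYfEkr -> prefix_len=5
Fragment 4: offset=5 data="sM" -> buffer=NcPPjsMLYfEkr -> prefix_len=13

Answer: 0 5 5 13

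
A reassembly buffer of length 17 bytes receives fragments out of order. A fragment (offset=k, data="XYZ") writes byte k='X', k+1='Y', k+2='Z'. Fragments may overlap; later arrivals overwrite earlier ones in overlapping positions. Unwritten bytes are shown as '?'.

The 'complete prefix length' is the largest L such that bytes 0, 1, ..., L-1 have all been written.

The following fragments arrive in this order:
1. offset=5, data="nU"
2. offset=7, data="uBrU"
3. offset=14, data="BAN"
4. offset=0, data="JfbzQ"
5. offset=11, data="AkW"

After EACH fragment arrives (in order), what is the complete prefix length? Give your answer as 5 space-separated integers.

Fragment 1: offset=5 data="nU" -> buffer=?????nU?????????? -> prefix_len=0
Fragment 2: offset=7 data="uBrU" -> buffer=?????nUuBrU?????? -> prefix_len=0
Fragment 3: offset=14 data="BAN" -> buffer=?????nUuBrU???BAN -> prefix_len=0
Fragment 4: offset=0 data="JfbzQ" -> buffer=JfbzQnUuBrU???BAN -> prefix_len=11
Fragment 5: offset=11 data="AkW" -> buffer=JfbzQnUuBrUAkWBAN -> prefix_len=17

Answer: 0 0 0 11 17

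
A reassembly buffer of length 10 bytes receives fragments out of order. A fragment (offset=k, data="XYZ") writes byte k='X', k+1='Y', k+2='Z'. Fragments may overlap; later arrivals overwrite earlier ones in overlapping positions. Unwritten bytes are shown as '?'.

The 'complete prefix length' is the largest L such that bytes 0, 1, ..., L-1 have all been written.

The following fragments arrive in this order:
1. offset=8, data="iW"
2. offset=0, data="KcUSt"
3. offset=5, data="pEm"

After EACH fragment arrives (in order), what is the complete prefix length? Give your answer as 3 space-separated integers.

Answer: 0 5 10

Derivation:
Fragment 1: offset=8 data="iW" -> buffer=????????iW -> prefix_len=0
Fragment 2: offset=0 data="KcUSt" -> buffer=KcUSt???iW -> prefix_len=5
Fragment 3: offset=5 data="pEm" -> buffer=KcUStpEmiW -> prefix_len=10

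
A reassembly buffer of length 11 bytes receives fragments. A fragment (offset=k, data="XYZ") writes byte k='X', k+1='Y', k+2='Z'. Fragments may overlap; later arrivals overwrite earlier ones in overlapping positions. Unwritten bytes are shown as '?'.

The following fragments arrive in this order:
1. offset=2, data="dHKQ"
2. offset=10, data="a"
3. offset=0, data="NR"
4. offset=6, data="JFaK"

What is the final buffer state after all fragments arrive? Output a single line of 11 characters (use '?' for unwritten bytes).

Answer: NRdHKQJFaKa

Derivation:
Fragment 1: offset=2 data="dHKQ" -> buffer=??dHKQ?????
Fragment 2: offset=10 data="a" -> buffer=??dHKQ????a
Fragment 3: offset=0 data="NR" -> buffer=NRdHKQ????a
Fragment 4: offset=6 data="JFaK" -> buffer=NRdHKQJFaKa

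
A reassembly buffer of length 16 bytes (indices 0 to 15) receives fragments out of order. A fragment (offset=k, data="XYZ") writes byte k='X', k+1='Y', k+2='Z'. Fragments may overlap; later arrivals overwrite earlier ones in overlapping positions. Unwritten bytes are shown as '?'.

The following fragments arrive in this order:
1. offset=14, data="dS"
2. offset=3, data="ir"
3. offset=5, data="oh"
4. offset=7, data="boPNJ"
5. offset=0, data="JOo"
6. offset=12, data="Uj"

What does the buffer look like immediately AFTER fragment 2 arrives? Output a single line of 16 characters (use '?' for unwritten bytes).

Fragment 1: offset=14 data="dS" -> buffer=??????????????dS
Fragment 2: offset=3 data="ir" -> buffer=???ir?????????dS

Answer: ???ir?????????dS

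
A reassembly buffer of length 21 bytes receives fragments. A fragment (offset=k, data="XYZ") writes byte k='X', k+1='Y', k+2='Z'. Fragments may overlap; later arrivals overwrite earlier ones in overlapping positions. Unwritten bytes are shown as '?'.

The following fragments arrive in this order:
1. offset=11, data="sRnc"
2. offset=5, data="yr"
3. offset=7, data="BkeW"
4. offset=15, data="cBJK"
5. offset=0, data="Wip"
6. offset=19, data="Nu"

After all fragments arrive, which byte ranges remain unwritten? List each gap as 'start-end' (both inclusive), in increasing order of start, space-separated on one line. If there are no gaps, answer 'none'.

Fragment 1: offset=11 len=4
Fragment 2: offset=5 len=2
Fragment 3: offset=7 len=4
Fragment 4: offset=15 len=4
Fragment 5: offset=0 len=3
Fragment 6: offset=19 len=2
Gaps: 3-4

Answer: 3-4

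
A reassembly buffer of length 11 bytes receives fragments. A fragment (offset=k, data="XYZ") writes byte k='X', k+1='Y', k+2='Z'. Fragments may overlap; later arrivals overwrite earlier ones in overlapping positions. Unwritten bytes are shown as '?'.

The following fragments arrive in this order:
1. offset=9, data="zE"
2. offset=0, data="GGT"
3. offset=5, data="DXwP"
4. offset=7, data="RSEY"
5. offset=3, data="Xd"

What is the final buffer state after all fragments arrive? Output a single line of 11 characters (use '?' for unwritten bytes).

Fragment 1: offset=9 data="zE" -> buffer=?????????zE
Fragment 2: offset=0 data="GGT" -> buffer=GGT??????zE
Fragment 3: offset=5 data="DXwP" -> buffer=GGT??DXwPzE
Fragment 4: offset=7 data="RSEY" -> buffer=GGT??DXRSEY
Fragment 5: offset=3 data="Xd" -> buffer=GGTXdDXRSEY

Answer: GGTXdDXRSEY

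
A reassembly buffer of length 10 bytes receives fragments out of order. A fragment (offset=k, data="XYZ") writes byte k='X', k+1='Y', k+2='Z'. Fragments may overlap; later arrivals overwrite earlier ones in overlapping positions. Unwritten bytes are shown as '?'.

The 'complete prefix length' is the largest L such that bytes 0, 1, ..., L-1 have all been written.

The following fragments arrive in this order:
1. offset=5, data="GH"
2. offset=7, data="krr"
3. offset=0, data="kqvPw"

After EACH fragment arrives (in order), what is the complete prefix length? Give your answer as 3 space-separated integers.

Fragment 1: offset=5 data="GH" -> buffer=?????GH??? -> prefix_len=0
Fragment 2: offset=7 data="krr" -> buffer=?????GHkrr -> prefix_len=0
Fragment 3: offset=0 data="kqvPw" -> buffer=kqvPwGHkrr -> prefix_len=10

Answer: 0 0 10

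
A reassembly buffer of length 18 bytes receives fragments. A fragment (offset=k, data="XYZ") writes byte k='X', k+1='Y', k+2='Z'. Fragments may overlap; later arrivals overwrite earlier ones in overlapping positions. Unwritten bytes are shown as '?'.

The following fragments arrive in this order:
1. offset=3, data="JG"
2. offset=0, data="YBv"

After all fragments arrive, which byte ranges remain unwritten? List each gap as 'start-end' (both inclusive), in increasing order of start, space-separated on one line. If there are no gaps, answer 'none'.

Answer: 5-17

Derivation:
Fragment 1: offset=3 len=2
Fragment 2: offset=0 len=3
Gaps: 5-17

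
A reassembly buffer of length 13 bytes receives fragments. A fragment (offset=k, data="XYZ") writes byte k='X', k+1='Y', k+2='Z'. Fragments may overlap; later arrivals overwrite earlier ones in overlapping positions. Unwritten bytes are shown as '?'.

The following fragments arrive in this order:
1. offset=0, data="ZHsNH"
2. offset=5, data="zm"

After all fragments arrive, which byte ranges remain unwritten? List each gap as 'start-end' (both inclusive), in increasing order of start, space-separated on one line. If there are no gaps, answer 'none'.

Answer: 7-12

Derivation:
Fragment 1: offset=0 len=5
Fragment 2: offset=5 len=2
Gaps: 7-12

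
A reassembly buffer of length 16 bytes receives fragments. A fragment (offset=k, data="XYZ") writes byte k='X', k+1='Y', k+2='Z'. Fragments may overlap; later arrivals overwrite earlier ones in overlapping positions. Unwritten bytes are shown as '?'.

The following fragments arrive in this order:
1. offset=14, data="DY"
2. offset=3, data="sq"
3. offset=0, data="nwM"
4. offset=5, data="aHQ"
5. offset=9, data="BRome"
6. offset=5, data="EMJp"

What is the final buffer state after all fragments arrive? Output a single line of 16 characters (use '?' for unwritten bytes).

Fragment 1: offset=14 data="DY" -> buffer=??????????????DY
Fragment 2: offset=3 data="sq" -> buffer=???sq?????????DY
Fragment 3: offset=0 data="nwM" -> buffer=nwMsq?????????DY
Fragment 4: offset=5 data="aHQ" -> buffer=nwMsqaHQ??????DY
Fragment 5: offset=9 data="BRome" -> buffer=nwMsqaHQ?BRomeDY
Fragment 6: offset=5 data="EMJp" -> buffer=nwMsqEMJpBRomeDY

Answer: nwMsqEMJpBRomeDY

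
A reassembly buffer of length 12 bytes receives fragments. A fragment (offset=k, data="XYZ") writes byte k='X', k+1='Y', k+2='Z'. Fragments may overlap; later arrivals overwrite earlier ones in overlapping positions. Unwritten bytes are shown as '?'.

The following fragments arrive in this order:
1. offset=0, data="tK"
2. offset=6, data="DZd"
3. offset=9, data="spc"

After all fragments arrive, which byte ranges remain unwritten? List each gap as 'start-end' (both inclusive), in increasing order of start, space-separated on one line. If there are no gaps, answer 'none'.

Answer: 2-5

Derivation:
Fragment 1: offset=0 len=2
Fragment 2: offset=6 len=3
Fragment 3: offset=9 len=3
Gaps: 2-5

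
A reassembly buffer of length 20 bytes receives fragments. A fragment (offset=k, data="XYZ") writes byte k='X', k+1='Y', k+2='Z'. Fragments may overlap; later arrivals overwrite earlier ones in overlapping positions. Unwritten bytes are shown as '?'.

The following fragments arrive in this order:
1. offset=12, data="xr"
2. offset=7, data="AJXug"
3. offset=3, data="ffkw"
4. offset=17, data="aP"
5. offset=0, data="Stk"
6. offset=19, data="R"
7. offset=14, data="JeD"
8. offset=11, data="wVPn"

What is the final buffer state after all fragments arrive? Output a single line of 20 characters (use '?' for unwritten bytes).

Answer: StkffkwAJXuwVPneDaPR

Derivation:
Fragment 1: offset=12 data="xr" -> buffer=????????????xr??????
Fragment 2: offset=7 data="AJXug" -> buffer=???????AJXugxr??????
Fragment 3: offset=3 data="ffkw" -> buffer=???ffkwAJXugxr??????
Fragment 4: offset=17 data="aP" -> buffer=???ffkwAJXugxr???aP?
Fragment 5: offset=0 data="Stk" -> buffer=StkffkwAJXugxr???aP?
Fragment 6: offset=19 data="R" -> buffer=StkffkwAJXugxr???aPR
Fragment 7: offset=14 data="JeD" -> buffer=StkffkwAJXugxrJeDaPR
Fragment 8: offset=11 data="wVPn" -> buffer=StkffkwAJXuwVPneDaPR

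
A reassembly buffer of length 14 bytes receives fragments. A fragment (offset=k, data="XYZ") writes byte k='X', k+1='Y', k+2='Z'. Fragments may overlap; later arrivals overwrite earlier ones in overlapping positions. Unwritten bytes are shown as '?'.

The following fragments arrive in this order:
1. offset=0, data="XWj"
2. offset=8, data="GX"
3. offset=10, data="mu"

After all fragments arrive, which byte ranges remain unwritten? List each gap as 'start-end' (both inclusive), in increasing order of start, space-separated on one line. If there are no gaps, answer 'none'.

Answer: 3-7 12-13

Derivation:
Fragment 1: offset=0 len=3
Fragment 2: offset=8 len=2
Fragment 3: offset=10 len=2
Gaps: 3-7 12-13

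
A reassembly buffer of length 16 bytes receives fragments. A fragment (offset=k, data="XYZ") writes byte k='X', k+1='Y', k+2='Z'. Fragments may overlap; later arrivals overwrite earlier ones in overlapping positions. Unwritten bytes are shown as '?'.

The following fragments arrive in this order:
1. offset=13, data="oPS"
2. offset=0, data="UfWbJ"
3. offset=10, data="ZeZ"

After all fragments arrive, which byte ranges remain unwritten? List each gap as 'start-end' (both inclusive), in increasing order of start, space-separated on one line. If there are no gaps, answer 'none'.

Fragment 1: offset=13 len=3
Fragment 2: offset=0 len=5
Fragment 3: offset=10 len=3
Gaps: 5-9

Answer: 5-9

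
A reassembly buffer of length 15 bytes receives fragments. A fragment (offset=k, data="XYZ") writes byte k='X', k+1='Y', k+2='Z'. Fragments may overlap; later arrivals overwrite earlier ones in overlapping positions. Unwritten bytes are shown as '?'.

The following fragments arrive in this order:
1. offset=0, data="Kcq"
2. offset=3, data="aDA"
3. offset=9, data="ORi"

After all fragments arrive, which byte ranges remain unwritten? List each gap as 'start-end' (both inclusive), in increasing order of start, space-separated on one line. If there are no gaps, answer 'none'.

Answer: 6-8 12-14

Derivation:
Fragment 1: offset=0 len=3
Fragment 2: offset=3 len=3
Fragment 3: offset=9 len=3
Gaps: 6-8 12-14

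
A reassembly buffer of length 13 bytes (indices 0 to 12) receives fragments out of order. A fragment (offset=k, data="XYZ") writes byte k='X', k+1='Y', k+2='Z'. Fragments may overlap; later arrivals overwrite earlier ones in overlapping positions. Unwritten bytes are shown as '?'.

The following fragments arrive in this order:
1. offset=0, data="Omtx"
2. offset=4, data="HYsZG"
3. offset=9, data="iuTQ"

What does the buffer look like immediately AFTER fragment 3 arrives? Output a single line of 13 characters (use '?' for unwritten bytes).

Fragment 1: offset=0 data="Omtx" -> buffer=Omtx?????????
Fragment 2: offset=4 data="HYsZG" -> buffer=OmtxHYsZG????
Fragment 3: offset=9 data="iuTQ" -> buffer=OmtxHYsZGiuTQ

Answer: OmtxHYsZGiuTQ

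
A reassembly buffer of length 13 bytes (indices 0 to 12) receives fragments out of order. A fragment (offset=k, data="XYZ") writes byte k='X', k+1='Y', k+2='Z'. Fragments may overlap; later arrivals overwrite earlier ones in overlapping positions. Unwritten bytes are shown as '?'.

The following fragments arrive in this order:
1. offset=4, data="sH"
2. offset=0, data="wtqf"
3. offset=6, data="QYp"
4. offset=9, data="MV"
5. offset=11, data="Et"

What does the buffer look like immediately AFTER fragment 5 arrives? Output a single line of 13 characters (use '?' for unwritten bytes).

Answer: wtqfsHQYpMVEt

Derivation:
Fragment 1: offset=4 data="sH" -> buffer=????sH???????
Fragment 2: offset=0 data="wtqf" -> buffer=wtqfsH???????
Fragment 3: offset=6 data="QYp" -> buffer=wtqfsHQYp????
Fragment 4: offset=9 data="MV" -> buffer=wtqfsHQYpMV??
Fragment 5: offset=11 data="Et" -> buffer=wtqfsHQYpMVEt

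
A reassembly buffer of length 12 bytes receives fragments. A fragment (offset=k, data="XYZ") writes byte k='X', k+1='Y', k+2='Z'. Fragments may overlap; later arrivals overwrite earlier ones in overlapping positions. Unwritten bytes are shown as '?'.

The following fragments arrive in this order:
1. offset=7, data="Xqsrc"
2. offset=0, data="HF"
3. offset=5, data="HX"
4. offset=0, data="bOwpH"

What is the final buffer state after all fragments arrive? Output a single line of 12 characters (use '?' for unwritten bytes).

Answer: bOwpHHXXqsrc

Derivation:
Fragment 1: offset=7 data="Xqsrc" -> buffer=???????Xqsrc
Fragment 2: offset=0 data="HF" -> buffer=HF?????Xqsrc
Fragment 3: offset=5 data="HX" -> buffer=HF???HXXqsrc
Fragment 4: offset=0 data="bOwpH" -> buffer=bOwpHHXXqsrc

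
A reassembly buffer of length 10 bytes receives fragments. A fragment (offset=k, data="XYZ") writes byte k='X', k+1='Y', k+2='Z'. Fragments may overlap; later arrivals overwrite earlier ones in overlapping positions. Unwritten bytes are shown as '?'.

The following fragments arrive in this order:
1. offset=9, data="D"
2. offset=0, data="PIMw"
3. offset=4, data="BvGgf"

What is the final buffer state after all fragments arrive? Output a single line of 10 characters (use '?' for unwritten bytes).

Answer: PIMwBvGgfD

Derivation:
Fragment 1: offset=9 data="D" -> buffer=?????????D
Fragment 2: offset=0 data="PIMw" -> buffer=PIMw?????D
Fragment 3: offset=4 data="BvGgf" -> buffer=PIMwBvGgfD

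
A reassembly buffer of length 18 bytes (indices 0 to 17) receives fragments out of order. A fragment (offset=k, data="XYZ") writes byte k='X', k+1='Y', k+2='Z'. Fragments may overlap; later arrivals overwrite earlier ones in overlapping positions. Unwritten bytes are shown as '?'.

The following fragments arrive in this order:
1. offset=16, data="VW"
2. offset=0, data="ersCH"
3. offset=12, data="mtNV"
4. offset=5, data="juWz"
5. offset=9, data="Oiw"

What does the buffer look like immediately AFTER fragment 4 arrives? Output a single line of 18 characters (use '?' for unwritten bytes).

Answer: ersCHjuWz???mtNVVW

Derivation:
Fragment 1: offset=16 data="VW" -> buffer=????????????????VW
Fragment 2: offset=0 data="ersCH" -> buffer=ersCH???????????VW
Fragment 3: offset=12 data="mtNV" -> buffer=ersCH???????mtNVVW
Fragment 4: offset=5 data="juWz" -> buffer=ersCHjuWz???mtNVVW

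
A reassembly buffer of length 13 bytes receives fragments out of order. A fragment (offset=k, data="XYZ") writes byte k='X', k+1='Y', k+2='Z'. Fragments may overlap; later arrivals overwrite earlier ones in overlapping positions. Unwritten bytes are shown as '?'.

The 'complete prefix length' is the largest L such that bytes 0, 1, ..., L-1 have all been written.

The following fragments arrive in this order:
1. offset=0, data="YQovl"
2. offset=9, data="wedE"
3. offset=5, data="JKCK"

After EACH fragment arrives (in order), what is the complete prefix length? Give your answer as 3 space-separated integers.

Answer: 5 5 13

Derivation:
Fragment 1: offset=0 data="YQovl" -> buffer=YQovl???????? -> prefix_len=5
Fragment 2: offset=9 data="wedE" -> buffer=YQovl????wedE -> prefix_len=5
Fragment 3: offset=5 data="JKCK" -> buffer=YQovlJKCKwedE -> prefix_len=13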